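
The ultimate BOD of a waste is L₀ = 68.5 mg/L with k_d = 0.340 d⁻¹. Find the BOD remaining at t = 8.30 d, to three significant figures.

L_t = L₀ e^(−k_d t) = 68.5 × e^(−0.340×8.30) = 68.5 × 0.05949 = 4.075 mg/L.

L ≈ 4.07 mg/L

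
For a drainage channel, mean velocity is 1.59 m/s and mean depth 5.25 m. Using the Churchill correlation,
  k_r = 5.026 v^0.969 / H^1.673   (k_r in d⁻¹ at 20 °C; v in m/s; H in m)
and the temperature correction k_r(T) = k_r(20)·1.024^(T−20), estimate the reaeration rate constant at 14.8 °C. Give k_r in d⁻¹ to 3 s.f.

k_r ≈ 0.435 d⁻¹

k_r(20) = 5.026 × 1.59^0.969 / 5.25^1.673 = 5.026 × 1.567 / 16.03 = 0.4915 d⁻¹.
k_r(14.8) = 0.4915 × 1.024^(14.8−20) = 0.4915 × 0.8840 = 0.4345 d⁻¹.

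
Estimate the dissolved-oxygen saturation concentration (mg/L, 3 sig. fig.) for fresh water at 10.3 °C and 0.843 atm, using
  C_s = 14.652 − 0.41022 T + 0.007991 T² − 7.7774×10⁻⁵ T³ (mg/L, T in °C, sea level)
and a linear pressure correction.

C_s ≈ 9.43 mg/L

At sea level: C_s = 14.652 − 0.41022×10.3 + 0.007991×10.3² − 7.7774×10⁻⁵×10.3³ = 11.19 mg/L.
Pressure correction: C_s' = 11.19 × 0.843 = 9.433 mg/L.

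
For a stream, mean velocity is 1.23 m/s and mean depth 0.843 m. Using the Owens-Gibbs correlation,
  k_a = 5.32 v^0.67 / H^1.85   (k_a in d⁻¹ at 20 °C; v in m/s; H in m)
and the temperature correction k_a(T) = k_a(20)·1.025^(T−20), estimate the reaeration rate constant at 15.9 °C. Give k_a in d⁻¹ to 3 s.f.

k_a ≈ 7.58 d⁻¹

k_a(20) = 5.32 × 1.23^0.67 / 0.843^1.85 = 5.32 × 1.149 / 0.7291 = 8.382 d⁻¹.
k_a(15.9) = 8.382 × 1.025^(15.9−20) = 8.382 × 0.9037 = 7.575 d⁻¹.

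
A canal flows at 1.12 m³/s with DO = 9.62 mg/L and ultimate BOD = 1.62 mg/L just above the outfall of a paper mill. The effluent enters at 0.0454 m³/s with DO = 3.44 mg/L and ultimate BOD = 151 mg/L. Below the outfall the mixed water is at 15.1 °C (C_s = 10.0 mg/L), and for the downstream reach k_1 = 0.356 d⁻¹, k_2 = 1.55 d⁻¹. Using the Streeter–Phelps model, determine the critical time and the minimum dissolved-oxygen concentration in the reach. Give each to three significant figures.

t_c ≈ 0.957 d; minimum DO ≈ 8.78 mg/L

Mixed DO = (1.12×9.62 + 0.0454×3.44)/(1.12+0.0454) = 10.93/1.165 = 9.379 mg/L.
Mixed L₀ = (1.12×1.62 + 0.0454×151)/(1.165) = 8.670/1.165 = 7.439 mg/L.
Initial deficit D₀ = C_s − DO₀ = 10.0 − 9.379 = 0.6208 mg/L.
t_c = (1/1.194) ln[(1.55/0.356)(1 − 0.6208×1.194/(0.356×7.439))] = 0.8375 × ln(3.135) = 0.9571 d.
D_c = (0.356/1.55) × 7.439 × e^(−0.356×0.9571) = 0.2297 × 7.439 × 0.7113 = 1.215 mg/L.
Minimum DO = 10.0 − 1.215 = 8.785 mg/L.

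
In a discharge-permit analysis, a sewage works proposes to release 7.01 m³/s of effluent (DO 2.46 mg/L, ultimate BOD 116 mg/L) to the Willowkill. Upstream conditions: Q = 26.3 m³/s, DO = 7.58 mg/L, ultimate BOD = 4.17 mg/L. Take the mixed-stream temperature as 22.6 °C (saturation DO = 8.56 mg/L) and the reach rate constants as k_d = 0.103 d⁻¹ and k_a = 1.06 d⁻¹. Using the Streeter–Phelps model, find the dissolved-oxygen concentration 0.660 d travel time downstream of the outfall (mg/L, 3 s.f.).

Mixed DO = (26.3×7.58 + 7.01×2.46)/(26.3+7.01) = 216.6/33.31 = 6.503 mg/L.
Mixed L₀ = (26.3×4.17 + 7.01×116)/(33.31) = 922.8/33.31 = 27.70 mg/L.
Initial deficit D₀ = C_s − DO₀ = 8.56 − 6.503 = 2.057 mg/L.
D(0.660) = [0.103×27.70/(1.06−0.103)](e^(−0.103×0.660) − e^(−1.06×0.660)) + 2.057 e^(−1.06×0.660)
= 2.982 × (0.9343 − 0.4968) + 2.057 × 0.4968 = 2.327 mg/L.
DO = 8.56 − 2.327 = 6.233 mg/L.

DO ≈ 6.23 mg/L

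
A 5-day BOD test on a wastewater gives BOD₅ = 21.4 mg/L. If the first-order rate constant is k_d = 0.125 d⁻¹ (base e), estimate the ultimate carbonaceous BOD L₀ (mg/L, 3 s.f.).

L₀ ≈ 46.0 mg/L

BOD₅ = L₀(1 − e^(−5k_d)) ⇒ L₀ = BOD₅ / (1 − e^(−5×0.125))
= 21.4 / (1 − 0.5353) = 21.4 / 0.4647 = 46.05 mg/L.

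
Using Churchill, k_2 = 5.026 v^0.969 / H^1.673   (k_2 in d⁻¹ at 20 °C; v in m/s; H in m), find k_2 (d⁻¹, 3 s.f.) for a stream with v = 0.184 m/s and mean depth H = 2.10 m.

k_2 = 5.026 × 0.184^0.969 / 2.10^1.673 = 5.026 × 0.1939 / 3.460 = 0.2817 d⁻¹.

k_2 ≈ 0.282 d⁻¹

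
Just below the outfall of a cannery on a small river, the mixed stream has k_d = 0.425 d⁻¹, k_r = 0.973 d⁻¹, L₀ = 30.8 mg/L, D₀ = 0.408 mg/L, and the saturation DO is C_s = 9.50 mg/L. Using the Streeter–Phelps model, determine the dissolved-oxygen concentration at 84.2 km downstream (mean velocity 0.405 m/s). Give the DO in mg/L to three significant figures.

Travel time t = x/v = 84.2 km / (0.405 m/s) = 84200 m / 0.405 m/s = 207900 s = 2.406 d.
k_d L₀/(k_r−k_d) = 0.425×30.8/(0.973−0.425) = 13.09/0.5480 = 23.89 mg/L.
e^(−k_d t) = e^(−0.425×2.406) = 0.3596; e^(−k_r t) = e^(−0.973×2.406) = 0.09620.
D = 23.89 × (0.3596 − 0.09620) + 0.408 × 0.09620 = 6.293 + 0.03925 = 6.332 mg/L.
DO = C_s − D = 9.50 − 6.332 = 3.168 mg/L.

DO ≈ 3.17 mg/L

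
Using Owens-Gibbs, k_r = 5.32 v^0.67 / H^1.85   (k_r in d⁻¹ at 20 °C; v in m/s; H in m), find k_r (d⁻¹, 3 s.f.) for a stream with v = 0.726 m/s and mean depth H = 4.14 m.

k_r = 5.32 × 0.726^0.67 / 4.14^1.85 = 5.32 × 0.8069 / 13.85 = 0.3099 d⁻¹.

k_r ≈ 0.310 d⁻¹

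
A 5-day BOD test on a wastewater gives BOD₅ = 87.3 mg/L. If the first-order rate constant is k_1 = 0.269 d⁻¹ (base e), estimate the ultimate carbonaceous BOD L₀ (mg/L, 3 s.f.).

L₀ ≈ 118 mg/L

BOD₅ = L₀(1 − e^(−5k_1)) ⇒ L₀ = BOD₅ / (1 − e^(−5×0.269))
= 87.3 / (1 − 0.2605) = 87.3 / 0.7395 = 118.1 mg/L.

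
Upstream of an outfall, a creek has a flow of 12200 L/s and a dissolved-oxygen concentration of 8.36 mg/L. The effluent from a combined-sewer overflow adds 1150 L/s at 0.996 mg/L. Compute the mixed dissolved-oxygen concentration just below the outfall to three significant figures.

Flow-weighted mixing: C = (Q_r C_r + Q_w C_w)/(Q_r + Q_w)
= (12200×8.36 + 1150×0.996)/(12200 + 1150) = 103100/13350 = 7.726 mg/L.

7.73 mg/L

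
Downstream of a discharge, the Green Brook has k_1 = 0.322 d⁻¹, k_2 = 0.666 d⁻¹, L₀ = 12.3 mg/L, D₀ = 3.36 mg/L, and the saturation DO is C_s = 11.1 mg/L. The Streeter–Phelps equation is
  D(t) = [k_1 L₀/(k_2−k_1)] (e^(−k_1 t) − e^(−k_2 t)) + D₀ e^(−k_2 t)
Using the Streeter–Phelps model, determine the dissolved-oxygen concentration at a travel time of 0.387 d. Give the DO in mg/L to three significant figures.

k_1 L₀/(k_2−k_1) = 0.322×12.3/(0.666−0.322) = 3.961/0.3440 = 11.51 mg/L.
e^(−k_1 t) = e^(−0.322×0.3870) = 0.8828; e^(−k_2 t) = e^(−0.666×0.3870) = 0.7728.
D = 11.51 × (0.8828 − 0.7728) + 3.36 × 0.7728 = 1.267 + 2.597 = 3.864 mg/L.
DO = C_s − D = 11.1 − 3.864 = 7.236 mg/L.

DO ≈ 7.24 mg/L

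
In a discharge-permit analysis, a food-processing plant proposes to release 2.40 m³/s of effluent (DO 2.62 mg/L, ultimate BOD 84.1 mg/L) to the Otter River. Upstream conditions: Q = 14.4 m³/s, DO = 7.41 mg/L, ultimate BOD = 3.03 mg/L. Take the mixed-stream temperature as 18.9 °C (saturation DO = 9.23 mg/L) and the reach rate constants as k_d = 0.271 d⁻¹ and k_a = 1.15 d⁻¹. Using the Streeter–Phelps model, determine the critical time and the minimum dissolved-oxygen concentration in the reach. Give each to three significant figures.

t_c ≈ 0.721 d; minimum DO ≈ 6.40 mg/L

Mixed DO = (14.4×7.41 + 2.40×2.62)/(14.4+2.40) = 113.0/16.80 = 6.726 mg/L.
Mixed L₀ = (14.4×3.03 + 2.40×84.1)/(16.80) = 245.5/16.80 = 14.61 mg/L.
Initial deficit D₀ = C_s − DO₀ = 9.23 − 6.726 = 2.504 mg/L.
t_c = (1/0.8790) ln[(1.15/0.271)(1 − 2.504×0.8790/(0.271×14.61))] = 1.138 × ln(1.884) = 0.7209 d.
D_c = (0.271/1.15) × 14.61 × e^(−0.271×0.7209) = 0.2357 × 14.61 × 0.8225 = 2.832 mg/L.
Minimum DO = 9.23 − 2.832 = 6.398 mg/L.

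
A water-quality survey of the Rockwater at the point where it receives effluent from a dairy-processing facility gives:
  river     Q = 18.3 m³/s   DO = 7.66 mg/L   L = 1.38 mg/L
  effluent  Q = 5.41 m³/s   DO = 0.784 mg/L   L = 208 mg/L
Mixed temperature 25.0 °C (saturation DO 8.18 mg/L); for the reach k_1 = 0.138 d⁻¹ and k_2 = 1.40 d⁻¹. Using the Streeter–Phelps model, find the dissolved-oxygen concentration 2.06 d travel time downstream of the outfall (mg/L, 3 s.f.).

DO ≈ 4.37 mg/L

Mixed DO = (18.3×7.66 + 5.41×0.784)/(18.3+5.41) = 144.4/23.71 = 6.091 mg/L.
Mixed L₀ = (18.3×1.38 + 5.41×208)/(23.71) = 1151/23.71 = 48.53 mg/L.
Initial deficit D₀ = C_s − DO₀ = 8.18 − 6.091 = 2.089 mg/L.
D(2.06) = [0.138×48.53/(1.40−0.138)](e^(−0.138×2.06) − e^(−1.40×2.06)) + 2.089 e^(−1.40×2.06)
= 5.306 × (0.7526 − 0.05591) + 2.089 × 0.05591 = 3.813 mg/L.
DO = 8.18 − 3.813 = 4.367 mg/L.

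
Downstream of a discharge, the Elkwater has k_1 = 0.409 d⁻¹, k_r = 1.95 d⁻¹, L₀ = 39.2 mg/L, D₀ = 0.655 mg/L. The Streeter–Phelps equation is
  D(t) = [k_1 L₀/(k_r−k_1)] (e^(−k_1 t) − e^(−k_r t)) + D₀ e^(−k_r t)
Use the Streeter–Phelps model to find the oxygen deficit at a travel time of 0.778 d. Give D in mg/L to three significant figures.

D ≈ 5.43 mg/L

k_1 L₀/(k_r−k_1) = 0.409×39.2/(1.95−0.409) = 16.03/1.541 = 10.40 mg/L.
e^(−k_1 t) = e^(−0.409×0.7780) = 0.7275; e^(−k_r t) = e^(−1.95×0.7780) = 0.2193.
D = 10.40 × (0.7275 − 0.2193) + 0.655 × 0.2193 = 5.286 + 0.1437 = 5.430 mg/L.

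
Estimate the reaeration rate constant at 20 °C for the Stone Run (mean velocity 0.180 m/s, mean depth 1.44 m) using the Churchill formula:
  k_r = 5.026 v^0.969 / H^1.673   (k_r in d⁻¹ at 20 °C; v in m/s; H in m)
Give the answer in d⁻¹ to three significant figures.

k_r ≈ 0.518 d⁻¹

k_r = 5.026 × 0.180^0.969 / 1.44^1.673 = 5.026 × 0.1898 / 1.841 = 0.5184 d⁻¹.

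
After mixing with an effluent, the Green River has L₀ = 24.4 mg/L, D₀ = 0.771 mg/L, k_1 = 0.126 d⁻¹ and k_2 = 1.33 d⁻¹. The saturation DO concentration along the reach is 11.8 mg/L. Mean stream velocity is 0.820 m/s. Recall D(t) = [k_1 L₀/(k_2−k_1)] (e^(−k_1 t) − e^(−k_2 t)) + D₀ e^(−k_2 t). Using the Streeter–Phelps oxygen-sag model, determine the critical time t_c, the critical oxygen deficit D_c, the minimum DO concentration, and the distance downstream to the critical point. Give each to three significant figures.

At the critical point dD/dt = 0, so k_1 L₀ e^(−k_1 t) = k_2 D. Substituting D(t) from the Streeter–Phelps equation and solving for t gives
t_c = ln[(k_2/k_1)(1 − D₀(k_2−k_1)/(k_1 L₀))] / (k_2−k_1).
Here k_2−k_1 = 1.204 d⁻¹ and 1 − D₀(k_2−k_1)/(k_1 L₀) = 1 − 0.771×1.204/(0.126×24.4) = 0.6981, so
t_c = ln(10.56 × 0.6981) / 1.204 = 1.997 / 1.204 = 1.659 d.
D_c = (k_1/k_2) L₀ e^(−k_1 t_c) = (0.126/1.33) × 24.4 × e^(−0.126×1.659) = 0.09474 × 24.4 × 0.8114 = 1.876 mg/L.
Minimum DO = C_s − D_c = 11.8 − 1.876 = 9.924 mg/L.
x_c = v t_c = 0.820 m/s × 1.659 d × 86400 s/d = 117500 m ≈ 118 km.

t_c ≈ 1.66 d; D_c ≈ 1.88 mg/L; min DO ≈ 9.92 mg/L; x_c ≈ 118 km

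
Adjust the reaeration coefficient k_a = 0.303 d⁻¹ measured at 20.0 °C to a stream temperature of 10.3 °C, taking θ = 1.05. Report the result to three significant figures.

k_a(T₂) = k_a(T₁) · θ^(T₂−T₁) = 0.303 × 1.05^(10.3−20.0)
= 0.303 × 1.05^-9.70 = 0.303 × 0.6230 = 0.1888 d⁻¹.

k_a ≈ 0.189 d⁻¹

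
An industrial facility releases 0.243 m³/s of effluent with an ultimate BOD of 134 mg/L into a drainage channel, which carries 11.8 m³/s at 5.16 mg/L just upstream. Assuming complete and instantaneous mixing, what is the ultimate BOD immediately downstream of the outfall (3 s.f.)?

7.76 mg/L

Flow-weighted mixing: C = (Q_r C_r + Q_w C_w)/(Q_r + Q_w)
= (11.8×5.16 + 0.243×134)/(11.8 + 0.243) = 93.45/12.04 = 7.760 mg/L.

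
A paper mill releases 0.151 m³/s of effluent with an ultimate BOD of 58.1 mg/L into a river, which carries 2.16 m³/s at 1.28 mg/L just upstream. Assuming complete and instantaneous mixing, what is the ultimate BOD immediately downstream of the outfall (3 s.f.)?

4.99 mg/L

Flow-weighted mixing: C = (Q_r C_r + Q_w C_w)/(Q_r + Q_w)
= (2.16×1.28 + 0.151×58.1)/(2.16 + 0.151) = 11.54/2.311 = 4.993 mg/L.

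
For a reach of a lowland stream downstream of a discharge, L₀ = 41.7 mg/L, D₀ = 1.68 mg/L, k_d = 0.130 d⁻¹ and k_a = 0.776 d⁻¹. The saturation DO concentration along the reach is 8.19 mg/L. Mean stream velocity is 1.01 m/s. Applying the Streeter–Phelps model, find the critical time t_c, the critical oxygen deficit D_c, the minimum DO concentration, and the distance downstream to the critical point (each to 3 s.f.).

t_c = [1/(k_a−k_d)] ln[(k_a/k_d)(1 − D₀(k_a−k_d)/(k_d L₀))]
= [1/(0.776−0.130)] ln[(0.776/0.130)(1 − 1.68×0.6460/(0.130×41.7))]
= (1/0.6460) ln[5.969 × 0.7998] = 1.548 × ln(4.774) = 1.548 × 1.563 = 2.420 d.
L(t_c) = L₀ e^(−k_d t_c) = 41.7 × 0.7301 = 30.44 mg/L, and at the critical point k_a D_c = k_d L, so D_c = (0.130/0.776) × 30.44 = 5.100 mg/L.
Minimum DO = C_s − D_c = 8.19 − 5.100 = 3.090 mg/L.
x_c = v t_c = 1.01 m/s × 2.420 d × 86400 s/d = 211200 m ≈ 211 km.

t_c ≈ 2.42 d; D_c ≈ 5.10 mg/L; min DO ≈ 3.09 mg/L; x_c ≈ 211 km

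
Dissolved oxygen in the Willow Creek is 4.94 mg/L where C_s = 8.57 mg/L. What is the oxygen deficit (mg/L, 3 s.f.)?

D = C_s − C = 8.57 − 4.94 = 3.63 mg/L.

D ≈ 3.63 mg/L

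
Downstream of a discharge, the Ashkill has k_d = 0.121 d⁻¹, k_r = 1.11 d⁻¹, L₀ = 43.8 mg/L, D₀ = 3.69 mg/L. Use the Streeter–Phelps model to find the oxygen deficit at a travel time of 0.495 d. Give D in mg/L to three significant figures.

D ≈ 4.08 mg/L

k_d L₀/(k_r−k_d) = 0.121×43.8/(1.11−0.121) = 5.300/0.9890 = 5.359 mg/L.
e^(−k_d t) = e^(−0.121×0.4950) = 0.9419; e^(−k_r t) = e^(−1.11×0.4950) = 0.5773.
D = 5.359 × (0.9419 − 0.5773) + 3.69 × 0.5773 = 1.954 + 2.130 = 4.084 mg/L.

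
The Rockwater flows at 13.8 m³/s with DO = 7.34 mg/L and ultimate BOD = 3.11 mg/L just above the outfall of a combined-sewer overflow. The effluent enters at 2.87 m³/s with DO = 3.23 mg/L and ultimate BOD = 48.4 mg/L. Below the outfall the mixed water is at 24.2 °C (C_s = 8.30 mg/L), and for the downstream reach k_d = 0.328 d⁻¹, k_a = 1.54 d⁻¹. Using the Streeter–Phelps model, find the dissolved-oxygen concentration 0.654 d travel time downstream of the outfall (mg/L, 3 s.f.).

Mixed DO = (13.8×7.34 + 2.87×3.23)/(13.8+2.87) = 110.6/16.67 = 6.632 mg/L.
Mixed L₀ = (13.8×3.11 + 2.87×48.4)/(16.67) = 181.8/16.67 = 10.91 mg/L.
Initial deficit D₀ = C_s − DO₀ = 8.30 − 6.632 = 1.668 mg/L.
D(0.654) = [0.328×10.91/(1.54−0.328)](e^(−0.328×0.654) − e^(−1.54×0.654)) + 1.668 e^(−1.54×0.654)
= 2.952 × (0.8069 − 0.3653) + 1.668 × 0.3653 = 1.913 mg/L.
DO = 8.30 − 1.913 = 6.387 mg/L.

DO ≈ 6.39 mg/L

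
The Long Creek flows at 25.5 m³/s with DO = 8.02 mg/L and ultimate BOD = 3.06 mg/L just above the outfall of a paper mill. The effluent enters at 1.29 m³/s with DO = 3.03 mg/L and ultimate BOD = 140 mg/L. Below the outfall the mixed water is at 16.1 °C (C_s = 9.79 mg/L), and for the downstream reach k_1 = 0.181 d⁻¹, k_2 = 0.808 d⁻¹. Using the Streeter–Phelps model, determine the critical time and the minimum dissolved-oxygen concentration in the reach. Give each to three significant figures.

Mixed DO = (25.5×8.02 + 1.29×3.03)/(25.5+1.29) = 208.4/26.79 = 7.780 mg/L.
Mixed L₀ = (25.5×3.06 + 1.29×140)/(26.79) = 258.6/26.79 = 9.654 mg/L.
Initial deficit D₀ = C_s − DO₀ = 9.79 − 7.780 = 2.010 mg/L.
t_c = (1/0.6270) ln[(0.808/0.181)(1 − 2.010×0.6270/(0.181×9.654))] = 1.595 × ln(1.244) = 0.3482 d.
D_c = (0.181/0.808) × 9.654 × e^(−0.181×0.3482) = 0.2240 × 9.654 × 0.9389 = 2.031 mg/L.
Minimum DO = 9.79 − 2.031 = 7.759 mg/L.

t_c ≈ 0.348 d; minimum DO ≈ 7.76 mg/L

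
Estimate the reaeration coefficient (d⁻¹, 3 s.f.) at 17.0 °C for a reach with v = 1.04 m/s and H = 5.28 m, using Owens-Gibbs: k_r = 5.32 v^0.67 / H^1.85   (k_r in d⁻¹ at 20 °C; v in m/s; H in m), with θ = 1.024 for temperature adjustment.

k_r ≈ 0.234 d⁻¹

k_r(20) = 5.32 × 1.04^0.67 / 5.28^1.85 = 5.32 × 1.027 / 21.72 = 0.2514 d⁻¹.
k_r(17.0) = 0.2514 × 1.024^(17.0−20) = 0.2514 × 0.9313 = 0.2342 d⁻¹.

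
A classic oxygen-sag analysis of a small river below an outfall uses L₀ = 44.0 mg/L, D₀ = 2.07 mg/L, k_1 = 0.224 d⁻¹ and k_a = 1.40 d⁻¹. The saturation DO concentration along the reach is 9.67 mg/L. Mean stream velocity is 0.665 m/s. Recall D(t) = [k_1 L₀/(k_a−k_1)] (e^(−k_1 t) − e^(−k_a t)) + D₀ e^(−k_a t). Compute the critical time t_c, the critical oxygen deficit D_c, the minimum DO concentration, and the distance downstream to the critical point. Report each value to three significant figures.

t_c ≈ 1.32 d; D_c ≈ 5.24 mg/L; min DO ≈ 4.43 mg/L; x_c ≈ 75.7 km

At the critical point dD/dt = 0, so k_1 L₀ e^(−k_1 t) = k_a D. Substituting D(t) from the Streeter–Phelps equation and solving for t gives
t_c = ln[(k_a/k_1)(1 − D₀(k_a−k_1)/(k_1 L₀))] / (k_a−k_1).
Here k_a−k_1 = 1.176 d⁻¹ and 1 − D₀(k_a−k_1)/(k_1 L₀) = 1 − 2.07×1.176/(0.224×44.0) = 0.7530, so
t_c = ln(6.250 × 0.7530) / 1.176 = 1.549 / 1.176 = 1.317 d.
D_c = (k_1/k_a) L₀ e^(−k_1 t_c) = (0.224/1.40) × 44.0 × e^(−0.224×1.317) = 0.1600 × 44.0 × 0.7445 = 5.241 mg/L.
Minimum DO = C_s − D_c = 9.67 − 5.241 = 4.429 mg/L.
x_c = v t_c = 0.665 m/s × 1.317 d × 86400 s/d = 75680 m ≈ 75.7 km.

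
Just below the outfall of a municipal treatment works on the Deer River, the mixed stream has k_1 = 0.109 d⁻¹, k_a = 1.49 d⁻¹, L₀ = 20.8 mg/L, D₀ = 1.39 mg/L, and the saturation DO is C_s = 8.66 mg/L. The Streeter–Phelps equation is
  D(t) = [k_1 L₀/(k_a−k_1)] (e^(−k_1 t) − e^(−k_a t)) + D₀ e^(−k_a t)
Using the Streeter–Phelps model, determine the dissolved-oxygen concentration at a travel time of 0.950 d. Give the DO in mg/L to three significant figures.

DO ≈ 7.24 mg/L

k_1 L₀/(k_a−k_1) = 0.109×20.8/(1.49−0.109) = 2.267/1.381 = 1.642 mg/L.
e^(−k_1 t) = e^(−0.109×0.9500) = 0.9016; e^(−k_a t) = e^(−1.49×0.9500) = 0.2428.
D = 1.642 × (0.9016 − 0.2428) + 1.39 × 0.2428 = 1.082 + 0.3375 = 1.419 mg/L.
DO = C_s − D = 8.66 − 1.419 = 7.241 mg/L.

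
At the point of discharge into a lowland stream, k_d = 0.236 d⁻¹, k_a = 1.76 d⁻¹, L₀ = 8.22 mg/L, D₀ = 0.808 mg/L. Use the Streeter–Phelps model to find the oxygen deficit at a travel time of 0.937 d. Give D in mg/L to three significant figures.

D ≈ 0.931 mg/L

k_d L₀/(k_a−k_d) = 0.236×8.22/(1.76−0.236) = 1.940/1.524 = 1.273 mg/L.
e^(−k_d t) = e^(−0.236×0.9370) = 0.8016; e^(−k_a t) = e^(−1.76×0.9370) = 0.1922.
D = 1.273 × (0.8016 − 0.1922) + 0.808 × 0.1922 = 0.7757 + 0.1553 = 0.9310 mg/L.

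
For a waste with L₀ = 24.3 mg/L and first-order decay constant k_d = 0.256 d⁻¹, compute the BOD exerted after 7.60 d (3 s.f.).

y ≈ 20.8 mg/L

y_t = L₀(1 − e^(−k_d t)) = 24.3 × (1 − e^(−0.256×7.60))
= 24.3 × (1 − 0.1429) = 24.3 × 0.8571 = 20.83 mg/L.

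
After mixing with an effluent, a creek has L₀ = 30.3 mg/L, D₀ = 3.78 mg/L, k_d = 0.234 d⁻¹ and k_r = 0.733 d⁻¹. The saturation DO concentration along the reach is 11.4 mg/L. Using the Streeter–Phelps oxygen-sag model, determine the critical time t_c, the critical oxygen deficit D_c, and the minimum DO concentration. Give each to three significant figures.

t_c ≈ 1.67 d; D_c ≈ 6.55 mg/L; min DO ≈ 4.85 mg/L

t_c = [1/(k_r−k_d)] ln[(k_r/k_d)(1 − D₀(k_r−k_d)/(k_d L₀))]
= [1/(0.733−0.234)] ln[(0.733/0.234)(1 − 3.78×0.4990/(0.234×30.3))]
= (1/0.4990) ln[3.132 × 0.7340] = 2.004 × ln(2.299) = 2.004 × 0.8325 = 1.668 d.
L(t_c) = L₀ e^(−k_d t_c) = 30.3 × 0.6768 = 20.51 mg/L, and at the critical point k_r D_c = k_d L, so D_c = (0.234/0.733) × 20.51 = 6.546 mg/L.
Minimum DO = C_s − D_c = 11.4 − 6.546 = 4.854 mg/L.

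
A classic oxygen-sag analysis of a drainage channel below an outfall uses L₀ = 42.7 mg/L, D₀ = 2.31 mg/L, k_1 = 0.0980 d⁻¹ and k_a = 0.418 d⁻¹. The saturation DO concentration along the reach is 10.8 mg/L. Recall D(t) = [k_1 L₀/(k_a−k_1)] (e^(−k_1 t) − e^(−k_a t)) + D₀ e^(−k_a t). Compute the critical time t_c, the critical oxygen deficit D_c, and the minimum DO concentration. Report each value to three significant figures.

t_c ≈ 3.93 d; D_c ≈ 6.81 mg/L; min DO ≈ 3.99 mg/L

t_c = [1/(k_a−k_1)] ln[(k_a/k_1)(1 − D₀(k_a−k_1)/(k_1 L₀))]
= [1/(0.418−0.0980)] ln[(0.418/0.0980)(1 − 2.31×0.3200/(0.0980×42.7))]
= (1/0.3200) ln[4.265 × 0.8234] = 3.125 × ln(3.512) = 3.125 × 1.256 = 3.925 d.
D_c = (k_1/k_a) L₀ e^(−k_1 t_c) = (0.0980/0.418) × 42.7 × e^(−0.0980×3.925) = 0.2344 × 42.7 × 0.6807 = 6.814 mg/L.
Minimum DO = C_s − D_c = 10.8 − 6.814 = 3.986 mg/L.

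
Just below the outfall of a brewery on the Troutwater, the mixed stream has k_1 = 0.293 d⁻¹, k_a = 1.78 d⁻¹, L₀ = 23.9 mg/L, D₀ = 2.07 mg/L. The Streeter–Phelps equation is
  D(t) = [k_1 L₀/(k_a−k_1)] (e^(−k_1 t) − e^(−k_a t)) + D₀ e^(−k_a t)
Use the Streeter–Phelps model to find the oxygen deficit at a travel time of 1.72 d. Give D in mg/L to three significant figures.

D ≈ 2.72 mg/L

k_1 L₀/(k_a−k_1) = 0.293×23.9/(1.78−0.293) = 7.003/1.487 = 4.709 mg/L.
e^(−k_1 t) = e^(−0.293×1.720) = 0.6041; e^(−k_a t) = e^(−1.78×1.720) = 0.04681.
D = 4.709 × (0.6041 − 0.04681) + 2.07 × 0.04681 = 2.625 + 0.09690 = 2.721 mg/L.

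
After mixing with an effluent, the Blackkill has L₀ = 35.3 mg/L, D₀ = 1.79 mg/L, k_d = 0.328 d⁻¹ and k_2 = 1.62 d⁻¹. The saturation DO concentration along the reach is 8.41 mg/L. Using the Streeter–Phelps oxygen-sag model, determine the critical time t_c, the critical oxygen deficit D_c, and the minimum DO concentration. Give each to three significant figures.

t_c ≈ 1.06 d; D_c ≈ 5.04 mg/L; min DO ≈ 3.37 mg/L

With k_2/k_d = 4.939 and 1 − D₀(k_2−k_d)/(k_d L₀) = 0.8003,
t_c = ln(4.939 × 0.8003) / (1.62 − 0.328) = ln(3.952) / 1.292 = 1.374/1.292 = 1.064 d.
L(t_c) = L₀ e^(−k_d t_c) = 35.3 × 0.7055 = 24.90 mg/L, and at the critical point k_2 D_c = k_d L, so D_c = (0.328/1.62) × 24.90 = 5.042 mg/L.
Minimum DO = C_s − D_c = 8.41 − 5.042 = 3.368 mg/L.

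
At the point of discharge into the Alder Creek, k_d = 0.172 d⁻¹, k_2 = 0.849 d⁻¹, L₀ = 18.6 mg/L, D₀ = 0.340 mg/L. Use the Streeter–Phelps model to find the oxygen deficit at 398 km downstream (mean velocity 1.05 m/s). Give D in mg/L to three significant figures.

Travel time t = x/v = 398 km / (1.05 m/s) = 398000 m / 1.05 m/s = 379000 s = 4.387 d.
k_d L₀/(k_2−k_d) = 0.172×18.6/(0.849−0.172) = 3.199/0.6770 = 4.726 mg/L.
e^(−k_d t) = e^(−0.172×4.387) = 0.4702; e^(−k_2 t) = e^(−0.849×4.387) = 0.02412.
D = 4.726 × (0.4702 − 0.02412) + 0.340 × 0.02412 = 2.108 + 0.008201 = 2.116 mg/L.

D ≈ 2.12 mg/L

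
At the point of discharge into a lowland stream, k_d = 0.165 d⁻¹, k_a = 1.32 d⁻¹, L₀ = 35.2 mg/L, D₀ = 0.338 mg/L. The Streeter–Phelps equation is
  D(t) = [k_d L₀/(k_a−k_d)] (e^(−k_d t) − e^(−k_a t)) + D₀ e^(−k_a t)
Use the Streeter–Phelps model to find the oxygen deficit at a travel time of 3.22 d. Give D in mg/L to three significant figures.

k_d L₀/(k_a−k_d) = 0.165×35.2/(1.32−0.165) = 5.808/1.155 = 5.029 mg/L.
e^(−k_d t) = e^(−0.165×3.220) = 0.5878; e^(−k_a t) = e^(−1.32×3.220) = 0.01426.
D = 5.029 × (0.5878 − 0.01426) + 0.338 × 0.01426 = 2.884 + 0.004819 = 2.889 mg/L.

D ≈ 2.89 mg/L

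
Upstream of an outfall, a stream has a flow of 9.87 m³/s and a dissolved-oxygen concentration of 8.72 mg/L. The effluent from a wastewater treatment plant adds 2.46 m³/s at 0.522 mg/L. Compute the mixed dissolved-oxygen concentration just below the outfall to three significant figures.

Flow-weighted mixing: C = (Q_r C_r + Q_w C_w)/(Q_r + Q_w)
= (9.87×8.72 + 2.46×0.522)/(9.87 + 2.46) = 87.35/12.33 = 7.084 mg/L.

7.08 mg/L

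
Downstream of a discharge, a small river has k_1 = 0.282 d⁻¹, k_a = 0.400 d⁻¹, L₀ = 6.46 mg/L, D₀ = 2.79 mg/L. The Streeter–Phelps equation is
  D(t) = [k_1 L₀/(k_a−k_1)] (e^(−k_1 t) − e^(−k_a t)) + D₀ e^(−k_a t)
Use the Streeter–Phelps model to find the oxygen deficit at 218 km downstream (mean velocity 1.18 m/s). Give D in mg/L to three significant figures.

Travel time t = x/v = 218 km / (1.18 m/s) = 218000 m / 1.18 m/s = 184700 s = 2.138 d.
k_1 L₀/(k_a−k_1) = 0.282×6.46/(0.400−0.282) = 1.822/0.1180 = 15.44 mg/L.
e^(−k_1 t) = e^(−0.282×2.138) = 0.5472; e^(−k_a t) = e^(−0.400×2.138) = 0.4252.
D = 15.44 × (0.5472 − 0.4252) + 2.79 × 0.4252 = 1.884 + 1.186 = 3.070 mg/L.

D ≈ 3.07 mg/L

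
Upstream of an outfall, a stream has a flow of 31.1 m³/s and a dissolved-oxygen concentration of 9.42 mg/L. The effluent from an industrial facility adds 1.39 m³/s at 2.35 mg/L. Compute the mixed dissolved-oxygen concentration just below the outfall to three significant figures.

Flow-weighted mixing: C = (Q_r C_r + Q_w C_w)/(Q_r + Q_w)
= (31.1×9.42 + 1.39×2.35)/(31.1 + 1.39) = 296.2/32.49 = 9.118 mg/L.

9.12 mg/L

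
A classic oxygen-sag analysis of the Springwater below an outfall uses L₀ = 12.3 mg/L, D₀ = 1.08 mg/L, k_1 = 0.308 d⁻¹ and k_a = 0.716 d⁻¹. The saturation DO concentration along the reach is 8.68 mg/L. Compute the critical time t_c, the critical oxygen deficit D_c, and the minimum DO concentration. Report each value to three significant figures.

With k_a/k_1 = 2.325 and 1 − D₀(k_a−k_1)/(k_1 L₀) = 0.8837,
t_c = ln(2.325 × 0.8837) / (0.716 − 0.308) = ln(2.054) / 0.4080 = 0.7199/0.4080 = 1.765 d.
D_c = (k_1/k_a) L₀ e^(−k_1 t_c) = (0.308/0.716) × 12.3 × e^(−0.308×1.765) = 0.4302 × 12.3 × 0.5807 = 3.073 mg/L.
Minimum DO = C_s − D_c = 8.68 − 3.073 = 5.607 mg/L.

t_c ≈ 1.76 d; D_c ≈ 3.07 mg/L; min DO ≈ 5.61 mg/L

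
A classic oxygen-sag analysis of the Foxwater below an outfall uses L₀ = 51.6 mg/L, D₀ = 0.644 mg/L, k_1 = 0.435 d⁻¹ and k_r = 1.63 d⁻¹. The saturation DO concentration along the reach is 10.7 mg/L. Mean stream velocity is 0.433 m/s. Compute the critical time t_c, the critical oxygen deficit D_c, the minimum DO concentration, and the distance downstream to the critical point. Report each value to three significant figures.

With k_r/k_1 = 3.747 and 1 − D₀(k_r−k_1)/(k_1 L₀) = 0.9657,
t_c = ln(3.747 × 0.9657) / (1.63 − 0.435) = ln(3.619) / 1.195 = 1.286/1.195 = 1.076 d.
L(t_c) = L₀ e^(−k_1 t_c) = 51.6 × 0.6262 = 32.31 mg/L, and at the critical point k_r D_c = k_1 L, so D_c = (0.435/1.63) × 32.31 = 8.622 mg/L.
Minimum DO = C_s − D_c = 10.7 − 8.622 = 2.078 mg/L.
x_c = v t_c = 0.433 m/s × 1.076 d × 86400 s/d = 40260 m ≈ 40.3 km.

t_c ≈ 1.08 d; D_c ≈ 8.62 mg/L; min DO ≈ 2.08 mg/L; x_c ≈ 40.3 km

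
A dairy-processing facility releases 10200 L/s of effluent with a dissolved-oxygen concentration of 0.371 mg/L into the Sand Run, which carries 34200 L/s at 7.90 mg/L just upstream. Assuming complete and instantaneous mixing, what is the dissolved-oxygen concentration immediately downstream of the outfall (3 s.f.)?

Flow-weighted mixing: C = (Q_r C_r + Q_w C_w)/(Q_r + Q_w)
= (34200×7.90 + 10200×0.371)/(34200 + 10200) = 274000/44400 = 6.170 mg/L.

6.17 mg/L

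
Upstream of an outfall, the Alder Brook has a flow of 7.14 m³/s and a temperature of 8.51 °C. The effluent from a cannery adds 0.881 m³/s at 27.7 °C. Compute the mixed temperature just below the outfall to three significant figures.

10.6 °C

Flow-weighted mixing: C = (Q_r C_r + Q_w C_w)/(Q_r + Q_w)
= (7.14×8.51 + 0.881×27.7)/(7.14 + 0.881) = 85.17/8.021 = 10.62 °C.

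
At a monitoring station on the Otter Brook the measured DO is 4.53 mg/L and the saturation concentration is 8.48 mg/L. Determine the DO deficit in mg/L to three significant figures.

D = C_s − C = 8.48 − 4.53 = 3.95 mg/L.

D ≈ 3.95 mg/L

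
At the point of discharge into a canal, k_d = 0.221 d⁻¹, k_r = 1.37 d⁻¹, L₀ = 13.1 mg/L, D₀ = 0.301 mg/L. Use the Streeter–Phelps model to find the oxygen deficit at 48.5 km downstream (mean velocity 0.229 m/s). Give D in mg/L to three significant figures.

D ≈ 1.39 mg/L

Travel time t = x/v = 48.5 km / (0.229 m/s) = 48500 m / 0.229 m/s = 211800 s = 2.451 d.
k_d L₀/(k_r−k_d) = 0.221×13.1/(1.37−0.221) = 2.895/1.149 = 2.520 mg/L.
e^(−k_d t) = e^(−0.221×2.451) = 0.5817; e^(−k_r t) = e^(−1.37×2.451) = 0.03480.
D = 2.520 × (0.5817 − 0.03480) + 0.301 × 0.03480 = 1.378 + 0.01047 = 1.389 mg/L.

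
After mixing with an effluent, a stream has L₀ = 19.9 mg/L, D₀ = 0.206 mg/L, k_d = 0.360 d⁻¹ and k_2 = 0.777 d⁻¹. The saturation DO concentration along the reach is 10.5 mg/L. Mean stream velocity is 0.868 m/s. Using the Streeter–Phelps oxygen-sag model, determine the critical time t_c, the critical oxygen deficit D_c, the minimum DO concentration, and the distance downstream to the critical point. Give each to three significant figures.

t_c ≈ 1.82 d; D_c ≈ 4.80 mg/L; min DO ≈ 5.70 mg/L; x_c ≈ 136 km

At the critical point dD/dt = 0, so k_d L₀ e^(−k_d t) = k_2 D. Substituting D(t) from the Streeter–Phelps equation and solving for t gives
t_c = ln[(k_2/k_d)(1 − D₀(k_2−k_d)/(k_d L₀))] / (k_2−k_d).
Here k_2−k_d = 0.4170 d⁻¹ and 1 − D₀(k_2−k_d)/(k_d L₀) = 1 − 0.206×0.4170/(0.360×19.9) = 0.9880, so
t_c = ln(2.158 × 0.9880) / 0.4170 = 0.7573 / 0.4170 = 1.816 d.
D_c = (k_d/k_2) L₀ e^(−k_d t_c) = (0.360/0.777) × 19.9 × e^(−0.360×1.816) = 0.4633 × 19.9 × 0.5201 = 4.795 mg/L.
Minimum DO = C_s − D_c = 10.5 − 4.795 = 5.705 mg/L.
x_c = v t_c = 0.868 m/s × 1.816 d × 86400 s/d = 136200 m ≈ 136 km.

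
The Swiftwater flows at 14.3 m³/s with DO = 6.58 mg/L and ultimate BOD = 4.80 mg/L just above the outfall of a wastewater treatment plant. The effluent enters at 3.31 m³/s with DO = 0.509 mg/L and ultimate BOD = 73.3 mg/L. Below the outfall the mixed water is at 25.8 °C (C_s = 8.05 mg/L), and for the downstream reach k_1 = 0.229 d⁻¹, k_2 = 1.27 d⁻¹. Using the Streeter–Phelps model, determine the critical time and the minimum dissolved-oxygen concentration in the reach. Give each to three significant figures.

Mixed DO = (14.3×6.58 + 3.31×0.509)/(14.3+3.31) = 95.78/17.61 = 5.439 mg/L.
Mixed L₀ = (14.3×4.80 + 3.31×73.3)/(17.61) = 311.3/17.61 = 17.68 mg/L.
Initial deficit D₀ = C_s − DO₀ = 8.05 − 5.439 = 2.611 mg/L.
t_c = (1/1.041) ln[(1.27/0.229)(1 − 2.611×1.041/(0.229×17.68))] = 0.9606 × ln(1.822) = 0.5761 d.
D_c = (0.229/1.27) × 17.68 × e^(−0.229×0.5761) = 0.1803 × 17.68 × 0.8764 = 2.793 mg/L.
Minimum DO = 8.05 − 2.793 = 5.257 mg/L.

t_c ≈ 0.576 d; minimum DO ≈ 5.26 mg/L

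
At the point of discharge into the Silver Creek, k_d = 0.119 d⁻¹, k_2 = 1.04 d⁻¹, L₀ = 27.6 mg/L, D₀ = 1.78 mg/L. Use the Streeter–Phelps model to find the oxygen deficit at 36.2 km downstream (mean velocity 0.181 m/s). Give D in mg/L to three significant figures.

Travel time t = x/v = 36.2 km / (0.181 m/s) = 36200 m / 0.181 m/s = 200000 s = 2.315 d.
k_d L₀/(k_2−k_d) = 0.119×27.6/(1.04−0.119) = 3.284/0.9210 = 3.566 mg/L.
e^(−k_d t) = e^(−0.119×2.315) = 0.7592; e^(−k_2 t) = e^(−1.04×2.315) = 0.09005.
D = 3.566 × (0.7592 − 0.09005) + 1.78 × 0.09005 = 2.386 + 0.1603 = 2.547 mg/L.

D ≈ 2.55 mg/L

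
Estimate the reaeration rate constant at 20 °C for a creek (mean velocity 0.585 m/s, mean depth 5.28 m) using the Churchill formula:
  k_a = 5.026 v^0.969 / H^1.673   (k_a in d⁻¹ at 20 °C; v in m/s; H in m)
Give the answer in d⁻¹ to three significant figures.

k_a ≈ 0.185 d⁻¹

k_a = 5.026 × 0.585^0.969 / 5.28^1.673 = 5.026 × 0.5948 / 16.18 = 0.1848 d⁻¹.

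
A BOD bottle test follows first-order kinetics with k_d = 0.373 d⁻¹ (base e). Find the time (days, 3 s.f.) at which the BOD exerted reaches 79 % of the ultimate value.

t ≈ 4.18 d

y/L₀ = 1 − e^(−k_d t) = 0.79 ⇒ e^(−k_d t) = 0.210
t = −ln(0.210) / 0.373 = 1.561 / 0.373 = 4.184 d.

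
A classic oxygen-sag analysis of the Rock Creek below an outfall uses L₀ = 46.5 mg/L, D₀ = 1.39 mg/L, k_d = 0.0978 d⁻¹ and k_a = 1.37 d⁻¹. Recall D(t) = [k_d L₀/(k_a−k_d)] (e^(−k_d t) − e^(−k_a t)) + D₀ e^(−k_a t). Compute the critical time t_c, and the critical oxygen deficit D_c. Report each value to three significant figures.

At the critical point dD/dt = 0, so k_d L₀ e^(−k_d t) = k_a D. Substituting D(t) from the Streeter–Phelps equation and solving for t gives
t_c = ln[(k_a/k_d)(1 − D₀(k_a−k_d)/(k_d L₀))] / (k_a−k_d).
Here k_a−k_d = 1.272 d⁻¹ and 1 − D₀(k_a−k_d)/(k_d L₀) = 1 − 1.39×1.272/(0.0978×46.5) = 0.6112, so
t_c = ln(14.01 × 0.6112) / 1.272 = 2.147 / 1.272 = 1.688 d.
L(t_c) = L₀ e^(−k_d t_c) = 46.5 × 0.8478 = 39.42 mg/L, and at the critical point k_a D_c = k_d L, so D_c = (0.0978/1.37) × 39.42 = 2.814 mg/L.

t_c ≈ 1.69 d; D_c ≈ 2.81 mg/L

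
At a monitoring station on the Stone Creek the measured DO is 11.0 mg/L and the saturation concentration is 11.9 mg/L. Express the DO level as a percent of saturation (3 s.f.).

% saturation = C/C_s × 100 = 11.0/11.9 × 100 = 92.4 %.

92.4 % saturation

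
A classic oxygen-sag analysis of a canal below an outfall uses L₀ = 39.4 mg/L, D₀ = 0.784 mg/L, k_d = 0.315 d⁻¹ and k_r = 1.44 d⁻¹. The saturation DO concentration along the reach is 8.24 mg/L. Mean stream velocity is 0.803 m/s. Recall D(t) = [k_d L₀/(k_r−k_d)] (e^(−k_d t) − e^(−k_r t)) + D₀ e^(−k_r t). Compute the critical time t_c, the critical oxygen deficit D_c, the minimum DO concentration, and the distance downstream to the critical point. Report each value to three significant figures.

t_c ≈ 1.29 d; D_c ≈ 5.75 mg/L; min DO ≈ 2.49 mg/L; x_c ≈ 89.2 km

t_c = [1/(k_r−k_d)] ln[(k_r/k_d)(1 − D₀(k_r−k_d)/(k_d L₀))]
= [1/(1.44−0.315)] ln[(1.44/0.315)(1 − 0.784×1.125/(0.315×39.4))]
= (1/1.125) ln[4.571 × 0.9289] = 0.8889 × ln(4.247) = 0.8889 × 1.446 = 1.285 d.
L(t_c) = L₀ e^(−k_d t_c) = 39.4 × 0.6670 = 26.28 mg/L, and at the critical point k_r D_c = k_d L, so D_c = (0.315/1.44) × 26.28 = 5.749 mg/L.
Minimum DO = C_s − D_c = 8.24 − 5.749 = 2.491 mg/L.
x_c = v t_c = 0.803 m/s × 1.285 d × 86400 s/d = 89180 m ≈ 89.2 km.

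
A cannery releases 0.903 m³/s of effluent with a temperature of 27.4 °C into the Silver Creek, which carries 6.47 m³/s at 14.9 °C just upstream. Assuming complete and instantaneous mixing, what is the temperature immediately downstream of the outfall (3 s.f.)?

Flow-weighted mixing: C = (Q_r C_r + Q_w C_w)/(Q_r + Q_w)
= (6.47×14.9 + 0.903×27.4)/(6.47 + 0.903) = 121.1/7.373 = 16.43 °C.

16.4 °C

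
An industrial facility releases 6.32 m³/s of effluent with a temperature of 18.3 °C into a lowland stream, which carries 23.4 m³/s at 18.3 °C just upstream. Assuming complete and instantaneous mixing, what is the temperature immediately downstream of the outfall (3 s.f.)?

Flow-weighted mixing: C = (Q_r C_r + Q_w C_w)/(Q_r + Q_w)
= (23.4×18.3 + 6.32×18.3)/(23.4 + 6.32) = 543.9/29.72 = 18.30 °C.

18.3 °C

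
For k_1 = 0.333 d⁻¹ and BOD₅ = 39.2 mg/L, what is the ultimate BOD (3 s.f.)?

L₀ ≈ 48.3 mg/L

BOD₅ = L₀(1 − e^(−5k_1)) ⇒ L₀ = BOD₅ / (1 − e^(−5×0.333))
= 39.2 / (1 − 0.1892) = 39.2 / 0.8108 = 48.35 mg/L.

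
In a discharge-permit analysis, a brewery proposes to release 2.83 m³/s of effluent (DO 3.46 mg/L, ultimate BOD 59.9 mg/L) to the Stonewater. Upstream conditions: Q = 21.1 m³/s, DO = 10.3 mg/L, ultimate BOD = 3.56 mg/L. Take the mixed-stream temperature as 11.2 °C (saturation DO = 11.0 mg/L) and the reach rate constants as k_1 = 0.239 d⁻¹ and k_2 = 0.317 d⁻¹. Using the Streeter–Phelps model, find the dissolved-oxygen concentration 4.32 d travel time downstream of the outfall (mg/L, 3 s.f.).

Mixed DO = (21.1×10.3 + 2.83×3.46)/(21.1+2.83) = 227.1/23.93 = 9.491 mg/L.
Mixed L₀ = (21.1×3.56 + 2.83×59.9)/(23.93) = 244.6/23.93 = 10.22 mg/L.
Initial deficit D₀ = C_s − DO₀ = 11.0 − 9.491 = 1.509 mg/L.
D(4.32) = [0.239×10.22/(0.317−0.239)](e^(−0.239×4.32) − e^(−0.317×4.32)) + 1.509 e^(−0.317×4.32)
= 31.32 × (0.3561 − 0.2542) + 1.509 × 0.2542 = 3.575 mg/L.
DO = 11.0 − 3.575 = 7.425 mg/L.

DO ≈ 7.43 mg/L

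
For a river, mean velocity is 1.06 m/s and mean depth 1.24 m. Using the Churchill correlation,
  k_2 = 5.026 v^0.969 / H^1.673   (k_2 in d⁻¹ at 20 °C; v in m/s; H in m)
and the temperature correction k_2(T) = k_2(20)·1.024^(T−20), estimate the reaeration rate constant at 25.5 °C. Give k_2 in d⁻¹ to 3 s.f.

k_2(20) = 5.026 × 1.06^0.969 / 1.24^1.673 = 5.026 × 1.058 / 1.433 = 3.711 d⁻¹.
k_2(25.5) = 3.711 × 1.024^(25.5−20) = 3.711 × 1.139 = 4.228 d⁻¹.

k_2 ≈ 4.23 d⁻¹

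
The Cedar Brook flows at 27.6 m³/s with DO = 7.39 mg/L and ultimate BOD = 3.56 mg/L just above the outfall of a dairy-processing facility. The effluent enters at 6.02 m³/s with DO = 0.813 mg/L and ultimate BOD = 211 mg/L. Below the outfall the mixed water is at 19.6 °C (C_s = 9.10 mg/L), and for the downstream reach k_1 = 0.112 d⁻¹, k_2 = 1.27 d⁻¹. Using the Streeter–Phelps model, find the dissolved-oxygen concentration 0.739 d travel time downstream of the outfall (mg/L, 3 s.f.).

DO ≈ 5.89 mg/L

Mixed DO = (27.6×7.39 + 6.02×0.813)/(27.6+6.02) = 208.9/33.62 = 6.212 mg/L.
Mixed L₀ = (27.6×3.56 + 6.02×211)/(33.62) = 1368/33.62 = 40.70 mg/L.
Initial deficit D₀ = C_s − DO₀ = 9.10 − 6.212 = 2.888 mg/L.
D(0.739) = [0.112×40.70/(1.27−0.112)](e^(−0.112×0.739) − e^(−1.27×0.739)) + 2.888 e^(−1.27×0.739)
= 3.937 × (0.9206 − 0.3912) + 2.888 × 0.3912 = 3.214 mg/L.
DO = 9.10 − 3.214 = 5.886 mg/L.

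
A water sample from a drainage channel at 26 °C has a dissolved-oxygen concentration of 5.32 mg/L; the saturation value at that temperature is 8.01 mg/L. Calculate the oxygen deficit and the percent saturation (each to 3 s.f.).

D ≈ 2.69 mg/L; 66.4 % saturation

D = C_s − C = 8.01 − 5.32 = 2.69 mg/L.
% saturation = 5.32/8.01 × 100 = 66.4 %.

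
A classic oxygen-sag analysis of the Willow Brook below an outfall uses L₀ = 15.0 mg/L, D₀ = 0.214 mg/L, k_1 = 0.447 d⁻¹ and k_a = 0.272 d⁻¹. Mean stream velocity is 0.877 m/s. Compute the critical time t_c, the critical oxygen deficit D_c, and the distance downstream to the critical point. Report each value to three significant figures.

t_c = [1/(k_a−k_1)] ln[(k_a/k_1)(1 − D₀(k_a−k_1)/(k_1 L₀))]
= [1/(0.272−0.447)] ln[(0.272/0.447)(1 − 0.214×-0.1750/(0.447×15.0))]
= (1/-0.1750) ln[0.6085 × 1.006] = -5.714 × ln(0.6119) = -5.714 × -0.4912 = 2.807 d.
D_c = (k_1/k_a) L₀ e^(−k_1 t_c) = (0.447/0.272) × 15.0 × e^(−0.447×2.807) = 1.643 × 15.0 × 0.2852 = 7.030 mg/L.
x_c = v t_c = 0.877 m/s × 2.807 d × 86400 s/d = 212700 m ≈ 213 km.

t_c ≈ 2.81 d; D_c ≈ 7.03 mg/L; x_c ≈ 213 km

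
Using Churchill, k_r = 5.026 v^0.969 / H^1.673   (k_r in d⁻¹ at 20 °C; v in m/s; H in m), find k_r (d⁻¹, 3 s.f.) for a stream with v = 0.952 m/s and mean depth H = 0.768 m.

k_r = 5.026 × 0.952^0.969 / 0.768^1.673 = 5.026 × 0.9535 / 0.6430 = 7.453 d⁻¹.

k_r ≈ 7.45 d⁻¹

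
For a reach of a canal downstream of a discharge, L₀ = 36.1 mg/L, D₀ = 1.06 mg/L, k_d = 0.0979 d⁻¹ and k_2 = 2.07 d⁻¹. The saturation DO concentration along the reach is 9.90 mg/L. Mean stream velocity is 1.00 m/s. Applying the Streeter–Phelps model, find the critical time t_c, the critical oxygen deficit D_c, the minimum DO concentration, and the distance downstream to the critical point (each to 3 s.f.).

At the critical point dD/dt = 0, so k_d L₀ e^(−k_d t) = k_2 D. Substituting D(t) from the Streeter–Phelps equation and solving for t gives
t_c = ln[(k_2/k_d)(1 − D₀(k_2−k_d)/(k_d L₀))] / (k_2−k_d).
Here k_2−k_d = 1.972 d⁻¹ and 1 − D₀(k_2−k_d)/(k_d L₀) = 1 − 1.06×1.972/(0.0979×36.1) = 0.4085, so
t_c = ln(21.14 × 0.4085) / 1.972 = 2.156 / 1.972 = 1.093 d.
D_c = (k_d/k_2) L₀ e^(−k_d t_c) = (0.0979/2.07) × 36.1 × e^(−0.0979×1.093) = 0.04729 × 36.1 × 0.8985 = 1.534 mg/L.
Minimum DO = C_s − D_c = 9.90 − 1.534 = 8.366 mg/L.
x_c = v t_c = 1.00 m/s × 1.093 d × 86400 s/d = 94460 m ≈ 94.5 km.

t_c ≈ 1.09 d; D_c ≈ 1.53 mg/L; min DO ≈ 8.37 mg/L; x_c ≈ 94.5 km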